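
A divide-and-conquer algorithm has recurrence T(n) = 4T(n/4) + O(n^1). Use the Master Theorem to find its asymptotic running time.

Master Theorem for T(n) = 4T(n/4) + O(n^1):

a = 4, b = 4, c = 1
log_b(a) = log_4(4) = 1.0000

Case 2: c = 1 = log_4(4) = 1.0000
T(n) = O(n^1 log n) = O(n log n)

For T(n) = 4T(n/4) + O(n^1): log_4(4) = 1.0000. This is Case 2 of the Master Theorem (c = log_b(a), equal work at all levels), giving O(n log n).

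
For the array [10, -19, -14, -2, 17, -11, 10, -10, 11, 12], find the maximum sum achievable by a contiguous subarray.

Using Kadane's algorithm on [10, -19, -14, -2, 17, -11, 10, -10, 11, 12]:

Scanning through the array:
Position 1 (value -19): max_ending_here = -9, max_so_far = 10
Position 2 (value -14): max_ending_here = -14, max_so_far = 10
Position 3 (value -2): max_ending_here = -2, max_so_far = 10
Position 4 (value 17): max_ending_here = 17, max_so_far = 17
Position 5 (value -11): max_ending_here = 6, max_so_far = 17
Position 6 (value 10): max_ending_here = 16, max_so_far = 17
Position 7 (value -10): max_ending_here = 6, max_so_far = 17
Position 8 (value 11): max_ending_here = 17, max_so_far = 17
Position 9 (value 12): max_ending_here = 29, max_so_far = 29

Maximum subarray: [17, -11, 10, -10, 11, 12]
Maximum sum: 29

The maximum subarray is [17, -11, 10, -10, 11, 12] with sum 29. This subarray runs from index 4 to index 9.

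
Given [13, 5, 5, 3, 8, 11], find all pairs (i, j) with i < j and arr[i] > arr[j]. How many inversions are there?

Finding inversions in [13, 5, 5, 3, 8, 11]:

(0, 1): arr[0]=13 > arr[1]=5
(0, 2): arr[0]=13 > arr[2]=5
(0, 3): arr[0]=13 > arr[3]=3
(0, 4): arr[0]=13 > arr[4]=8
(0, 5): arr[0]=13 > arr[5]=11
(1, 3): arr[1]=5 > arr[3]=3
(2, 3): arr[2]=5 > arr[3]=3

Total inversions: 7

The array has 7 inversion(s): (0,1), (0,2), (0,3), (0,4), (0,5), (1,3), (2,3). Each pair (i,j) satisfies i < j and arr[i] > arr[j].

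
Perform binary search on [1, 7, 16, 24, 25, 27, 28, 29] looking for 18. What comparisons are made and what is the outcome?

Binary search for 18 in [1, 7, 16, 24, 25, 27, 28, 29]:

lo=0, hi=7, mid=3, arr[mid]=24 -> 24 > 18, search left half
lo=0, hi=2, mid=1, arr[mid]=7 -> 7 < 18, search right half
lo=2, hi=2, mid=2, arr[mid]=16 -> 16 < 18, search right half
lo=3 > hi=2, target 18 not found

Binary search determines that 18 is not in the array after 3 comparisons. The search space was exhausted without finding the target.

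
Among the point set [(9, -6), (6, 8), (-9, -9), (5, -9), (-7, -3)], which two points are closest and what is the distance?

Computing all pairwise distances among 5 points:

d((9, -6), (6, 8)) = 14.3178
d((9, -6), (-9, -9)) = 18.2483
d((9, -6), (5, -9)) = 5.0 <-- minimum
d((9, -6), (-7, -3)) = 16.2788
d((6, 8), (-9, -9)) = 22.6716
d((6, 8), (5, -9)) = 17.0294
d((6, 8), (-7, -3)) = 17.0294
d((-9, -9), (5, -9)) = 14.0
d((-9, -9), (-7, -3)) = 6.3246
d((5, -9), (-7, -3)) = 13.4164

Closest pair: (9, -6) and (5, -9) with distance 5.0

The closest pair is (9, -6) and (5, -9) with Euclidean distance 5.0. For 5 points, brute-force pairwise comparison is shown above. For large n, the divide-and-conquer algorithm (sort by x, recurse on halves, check the dividing strip) achieves O(n log n).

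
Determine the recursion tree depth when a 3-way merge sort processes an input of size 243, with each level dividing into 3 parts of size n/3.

For divide and conquer with division factor 3:

Problem sizes at each level:
Level 0: 243
Level 1: 81
Level 2: 27
Level 3: 9
Level 4: 3
Level 5: 1

The root is level 0 and the size-1 base case is level 5 (the tree spans levels 0 through 5, i.e. 6 levels counting the root), so the depth is the number of divisions: log_3(243) = 5

The recursion tree depth is log_3(243) = 5. At each level, the problem size is divided by 3, so it takes 5 divisions to reduce to a base case of size 1. The algorithm makes 3 recursive calls at each level.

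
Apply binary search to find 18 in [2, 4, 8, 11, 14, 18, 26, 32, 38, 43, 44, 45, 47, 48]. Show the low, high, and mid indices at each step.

Binary search for 18 in [2, 4, 8, 11, 14, 18, 26, 32, 38, 43, 44, 45, 47, 48]:

lo=0, hi=13, mid=6, arr[mid]=26 -> 26 > 18, search left half
lo=0, hi=5, mid=2, arr[mid]=8 -> 8 < 18, search right half
lo=3, hi=5, mid=4, arr[mid]=14 -> 14 < 18, search right half
lo=5, hi=5, mid=5, arr[mid]=18 -> Found target at index 5!

Binary search finds 18 at index 5 after 4 comparisons. The search repeatedly halves the search space by comparing with the middle element.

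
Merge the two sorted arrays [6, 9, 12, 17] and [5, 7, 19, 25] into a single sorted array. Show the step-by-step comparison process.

Merging process:

Compare 6 vs 5: take 5 from right. Merged: [5]
Compare 6 vs 7: take 6 from left. Merged: [5, 6]
Compare 9 vs 7: take 7 from right. Merged: [5, 6, 7]
Compare 9 vs 19: take 9 from left. Merged: [5, 6, 7, 9]
Compare 12 vs 19: take 12 from left. Merged: [5, 6, 7, 9, 12]
Compare 17 vs 19: take 17 from left. Merged: [5, 6, 7, 9, 12, 17]
Append remaining from right: [19, 25]. Merged: [5, 6, 7, 9, 12, 17, 19, 25]

Final merged array: [5, 6, 7, 9, 12, 17, 19, 25]
Total comparisons: 6

The merged array is [5, 6, 7, 9, 12, 17, 19, 25], requiring 6 comparisons. The merge step runs in O(n) time where n is the total number of elements.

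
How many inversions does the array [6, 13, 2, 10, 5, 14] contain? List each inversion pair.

Finding inversions in [6, 13, 2, 10, 5, 14]:

(0, 2): arr[0]=6 > arr[2]=2
(0, 4): arr[0]=6 > arr[4]=5
(1, 2): arr[1]=13 > arr[2]=2
(1, 3): arr[1]=13 > arr[3]=10
(1, 4): arr[1]=13 > arr[4]=5
(3, 4): arr[3]=10 > arr[4]=5

Total inversions: 6

The array has 6 inversion(s): (0,2), (0,4), (1,2), (1,3), (1,4), (3,4). Each pair (i,j) satisfies i < j and arr[i] > arr[j].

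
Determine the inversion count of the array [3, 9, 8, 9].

Finding inversions in [3, 9, 8, 9]:

(1, 2): arr[1]=9 > arr[2]=8

Total inversions: 1

The array has 1 inversion(s): (1,2). Each pair (i,j) satisfies i < j and arr[i] > arr[j].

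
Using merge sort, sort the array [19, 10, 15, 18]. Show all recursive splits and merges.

Merge sort trace:

Split: [19, 10, 15, 18] -> [19, 10] and [15, 18]
  Split: [19, 10] -> [19] and [10]
  Merge: [19] + [10] -> [10, 19]
  Split: [15, 18] -> [15] and [18]
  Merge: [15] + [18] -> [15, 18]
Merge: [10, 19] + [15, 18] -> [10, 15, 18, 19]

Final sorted array: [10, 15, 18, 19]

The merge sort proceeds by recursively splitting the array and merging sorted halves.
After all merges, the sorted array is [10, 15, 18, 19].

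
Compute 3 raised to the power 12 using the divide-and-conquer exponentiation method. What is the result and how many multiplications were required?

Computing 3^12 by squaring (build up from 3^1; each line after the first costs one multiplication):

3^1 = 3
3^2 = (3^1)^2 = 3^2 = 9
3^3 = 3 * 3^2 = 3 * 9 = 27
3^6 = (3^3)^2 = 27^2 = 729
3^12 = (3^6)^2 = 729^2 = 531441

Result: 531441
Multiplications needed: 4 (4 lines after 3^1)

3^12 = 531441. Using exponentiation by squaring, this requires 4 multiplications. The key idea: if the exponent is even, square the half-power; if odd, multiply by the base once.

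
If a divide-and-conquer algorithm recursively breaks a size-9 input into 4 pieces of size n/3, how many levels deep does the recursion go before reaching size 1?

For divide and conquer with division factor 3:

Problem sizes at each level:
Level 0: 9
Level 1: 3
Level 2: 1

The root is level 0 and the size-1 base case is level 2 (the tree spans levels 0 through 2, i.e. 3 levels counting the root), so the depth is the number of divisions: log_3(9) = 2

The recursion tree depth is log_3(9) = 2. At each level, the problem size is divided by 3, so it takes 2 divisions to reduce to a base case of size 1. The algorithm makes 4 recursive calls at each level.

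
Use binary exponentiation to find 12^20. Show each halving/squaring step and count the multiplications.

Computing 12^20 by squaring (build up from 12^1; each line after the first costs one multiplication):

12^1 = 12
12^2 = (12^1)^2 = 12^2 = 144
12^4 = (12^2)^2 = 144^2 = 20736
12^5 = 12 * 12^4 = 12 * 20736 = 248832
12^10 = (12^5)^2 = 248832^2 = 61917364224
12^20 = (12^10)^2 = 61917364224^2 = 3833759992447475122176

Result: 3833759992447475122176
Multiplications needed: 5 (5 lines after 12^1)

12^20 = 3833759992447475122176. Using exponentiation by squaring, this requires 5 multiplications. The key idea: if the exponent is even, square the half-power; if odd, multiply by the base once.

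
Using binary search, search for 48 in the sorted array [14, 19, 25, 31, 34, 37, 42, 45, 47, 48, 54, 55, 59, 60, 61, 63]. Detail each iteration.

Binary search for 48 in [14, 19, 25, 31, 34, 37, 42, 45, 47, 48, 54, 55, 59, 60, 61, 63]:

lo=0, hi=15, mid=7, arr[mid]=45 -> 45 < 48, search right half
lo=8, hi=15, mid=11, arr[mid]=55 -> 55 > 48, search left half
lo=8, hi=10, mid=9, arr[mid]=48 -> Found target at index 9!

Binary search finds 48 at index 9 after 3 comparisons. The search repeatedly halves the search space by comparing with the middle element.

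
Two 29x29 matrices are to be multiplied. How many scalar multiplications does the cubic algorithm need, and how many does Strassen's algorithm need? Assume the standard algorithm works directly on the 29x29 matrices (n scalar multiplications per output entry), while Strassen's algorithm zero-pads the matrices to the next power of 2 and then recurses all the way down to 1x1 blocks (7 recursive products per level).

Matrix multiplication for 29x29 matrices:

Strassen's algorithm requires power-of-2 dimensions. Pad 29x29 to 32x32 (next power of 2).

Standard algorithm: 29^3 = 24389 multiplications
Strassen's algorithm: 7^(log2(32)) = 7^5 = 16807 multiplications
Savings: 24389 - 16807 = 7582 multiplications

Standard: 24389 multiplications (29^3). Strassen: 16807 multiplications (7^5, after padding to 32x32). Strassen reduces 8 recursive multiplications to 7 at each level.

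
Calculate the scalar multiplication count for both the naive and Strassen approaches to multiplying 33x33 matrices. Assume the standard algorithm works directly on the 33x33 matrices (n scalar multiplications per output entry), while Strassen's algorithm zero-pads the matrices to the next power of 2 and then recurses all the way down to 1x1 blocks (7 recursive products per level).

Matrix multiplication for 33x33 matrices:

Strassen's algorithm requires power-of-2 dimensions. Pad 33x33 to 64x64 (next power of 2).

Standard algorithm: 33^3 = 35937 multiplications
Strassen's algorithm: 7^(log2(64)) = 7^6 = 117649 multiplications
Difference: 35937 - 117649 = -81712 (Strassen uses MORE here due to padding overhead — for small or just-over-power-of-2 n, padding can outweigh the per-level savings)

Standard: 35937 multiplications (33^3). Strassen: 117649 multiplications (7^6, after padding to 64x64). Strassen reduces 8 recursive multiplications to 7 at each level.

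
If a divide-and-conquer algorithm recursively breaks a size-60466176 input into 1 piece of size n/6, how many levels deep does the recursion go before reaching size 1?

For divide and conquer with division factor 6:

Problem sizes at each level:
Level 0: 60466176
Level 1: 10077696
Level 2: 1679616
Level 3: 279936
Level 4: 46656
Level 5: 7776
Level 6: 1296
Level 7: 216
Level 8: 36
Level 9: 6
Level 10: 1

The root is level 0 and the size-1 base case is level 10 (the tree spans levels 0 through 10, i.e. 11 levels counting the root), so the depth is the number of divisions: log_6(60466176) = 10

The recursion tree depth is log_6(60466176) = 10. At each level, the problem size is divided by 6, so it takes 10 divisions to reduce to a base case of size 1. The algorithm makes 1 recursive call at each level.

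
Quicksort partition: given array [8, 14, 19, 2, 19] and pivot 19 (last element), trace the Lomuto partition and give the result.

Lomuto partition with pivot = 19:

Initial array: [8, 14, 19, 2, 19]

arr[0]=8 <= 19: swap with position 0, array becomes [8, 14, 19, 2, 19]
arr[1]=14 <= 19: swap with position 1, array becomes [8, 14, 19, 2, 19]
arr[2]=19 <= 19: swap with position 2, array becomes [8, 14, 19, 2, 19]
arr[3]=2 <= 19: swap with position 3, array becomes [8, 14, 19, 2, 19]

Place pivot at position 4: [8, 14, 19, 2, 19]
Pivot position: 4

After partitioning with pivot 19, the array becomes [8, 14, 19, 2, 19]. The pivot is placed at index 4. All elements to the left of the pivot are <= 19, and all elements to the right are > 19.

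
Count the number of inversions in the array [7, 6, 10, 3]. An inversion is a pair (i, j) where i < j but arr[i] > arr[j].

Finding inversions in [7, 6, 10, 3]:

(0, 1): arr[0]=7 > arr[1]=6
(0, 3): arr[0]=7 > arr[3]=3
(1, 3): arr[1]=6 > arr[3]=3
(2, 3): arr[2]=10 > arr[3]=3

Total inversions: 4

The array has 4 inversion(s): (0,1), (0,3), (1,3), (2,3). Each pair (i,j) satisfies i < j and arr[i] > arr[j].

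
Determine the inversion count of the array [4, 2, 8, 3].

Finding inversions in [4, 2, 8, 3]:

(0, 1): arr[0]=4 > arr[1]=2
(0, 3): arr[0]=4 > arr[3]=3
(2, 3): arr[2]=8 > arr[3]=3

Total inversions: 3

The array has 3 inversion(s): (0,1), (0,3), (2,3). Each pair (i,j) satisfies i < j and arr[i] > arr[j].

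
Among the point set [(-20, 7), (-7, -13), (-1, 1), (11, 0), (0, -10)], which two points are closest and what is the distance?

Computing all pairwise distances among 5 points:

d((-20, 7), (-7, -13)) = 23.8537
d((-20, 7), (-1, 1)) = 19.9249
d((-20, 7), (11, 0)) = 31.7805
d((-20, 7), (0, -10)) = 26.2488
d((-7, -13), (-1, 1)) = 15.2315
d((-7, -13), (11, 0)) = 22.2036
d((-7, -13), (0, -10)) = 7.6158 <-- minimum
d((-1, 1), (11, 0)) = 12.0416
d((-1, 1), (0, -10)) = 11.0454
d((11, 0), (0, -10)) = 14.8661

Closest pair: (-7, -13) and (0, -10) with distance 7.6158

The closest pair is (-7, -13) and (0, -10) with Euclidean distance 7.6158. For 5 points, brute-force pairwise comparison is shown above. For large n, the divide-and-conquer algorithm (sort by x, recurse on halves, check the dividing strip) achieves O(n log n).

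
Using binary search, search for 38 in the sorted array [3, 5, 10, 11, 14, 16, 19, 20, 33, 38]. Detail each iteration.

Binary search for 38 in [3, 5, 10, 11, 14, 16, 19, 20, 33, 38]:

lo=0, hi=9, mid=4, arr[mid]=14 -> 14 < 38, search right half
lo=5, hi=9, mid=7, arr[mid]=20 -> 20 < 38, search right half
lo=8, hi=9, mid=8, arr[mid]=33 -> 33 < 38, search right half
lo=9, hi=9, mid=9, arr[mid]=38 -> Found target at index 9!

Binary search finds 38 at index 9 after 4 comparisons. The search repeatedly halves the search space by comparing with the middle element.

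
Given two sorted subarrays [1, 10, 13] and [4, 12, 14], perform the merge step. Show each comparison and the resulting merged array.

Merging process:

Compare 1 vs 4: take 1 from left. Merged: [1]
Compare 10 vs 4: take 4 from right. Merged: [1, 4]
Compare 10 vs 12: take 10 from left. Merged: [1, 4, 10]
Compare 13 vs 12: take 12 from right. Merged: [1, 4, 10, 12]
Compare 13 vs 14: take 13 from left. Merged: [1, 4, 10, 12, 13]
Append remaining from right: [14]. Merged: [1, 4, 10, 12, 13, 14]

Final merged array: [1, 4, 10, 12, 13, 14]
Total comparisons: 5

The merged array is [1, 4, 10, 12, 13, 14], requiring 5 comparisons. The merge step runs in O(n) time where n is the total number of elements.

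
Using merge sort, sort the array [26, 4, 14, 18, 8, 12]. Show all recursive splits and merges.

Merge sort trace:

Split: [26, 4, 14, 18, 8, 12] -> [26, 4, 14] and [18, 8, 12]
  Split: [26, 4, 14] -> [26] and [4, 14]
    Split: [4, 14] -> [4] and [14]
    Merge: [4] + [14] -> [4, 14]
  Merge: [26] + [4, 14] -> [4, 14, 26]
  Split: [18, 8, 12] -> [18] and [8, 12]
    Split: [8, 12] -> [8] and [12]
    Merge: [8] + [12] -> [8, 12]
  Merge: [18] + [8, 12] -> [8, 12, 18]
Merge: [4, 14, 26] + [8, 12, 18] -> [4, 8, 12, 14, 18, 26]

Final sorted array: [4, 8, 12, 14, 18, 26]

The merge sort proceeds by recursively splitting the array and merging sorted halves.
After all merges, the sorted array is [4, 8, 12, 14, 18, 26].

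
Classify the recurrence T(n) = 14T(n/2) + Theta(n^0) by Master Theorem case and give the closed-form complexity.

Master Theorem for T(n) = 14T(n/2) + O(n^0):

a = 14, b = 2, c = 0
log_b(a) = log_2(14) = 3.8074

Case 1: c = 0 < log_2(14) = 3.8074
T(n) = O(n^(log_2 14))

For T(n) = 14T(n/2) + O(n^0): log_2(14) = 3.8074. This is Case 1 of the Master Theorem (c < log_b(a), work dominated by leaves), giving O(n^(log_2 14)).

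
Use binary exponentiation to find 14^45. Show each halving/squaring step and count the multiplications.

Computing 14^45 by squaring (build up from 14^1; each line after the first costs one multiplication):

14^1 = 14
14^2 = (14^1)^2 = 14^2 = 196
14^4 = (14^2)^2 = 196^2 = 38416
14^5 = 14 * 14^4 = 14 * 38416 = 537824
14^10 = (14^5)^2 = 537824^2 = 289254654976
14^11 = 14 * 14^10 = 14 * 289254654976 = 4049565169664
14^22 = (14^11)^2 = 4049565169664^2 = 16398978063355821105872896
14^44 = (14^22)^2 = 16398978063355821105872896^2 = 268926481522425436988250652599945506664302107426816
14^45 = 14 * 14^44 = 14 * 268926481522425436988250652599945506664302107426816 = 3764970741313956117835509136399237093300229503975424

Result: 3764970741313956117835509136399237093300229503975424
Multiplications needed: 8 (8 lines after 14^1)

14^45 = 3764970741313956117835509136399237093300229503975424. Using exponentiation by squaring, this requires 8 multiplications. The key idea: if the exponent is even, square the half-power; if odd, multiply by the base once.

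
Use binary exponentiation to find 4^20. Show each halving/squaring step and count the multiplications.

Computing 4^20 by squaring (build up from 4^1; each line after the first costs one multiplication):

4^1 = 4
4^2 = (4^1)^2 = 4^2 = 16
4^4 = (4^2)^2 = 16^2 = 256
4^5 = 4 * 4^4 = 4 * 256 = 1024
4^10 = (4^5)^2 = 1024^2 = 1048576
4^20 = (4^10)^2 = 1048576^2 = 1099511627776

Result: 1099511627776
Multiplications needed: 5 (5 lines after 4^1)

4^20 = 1099511627776. Using exponentiation by squaring, this requires 5 multiplications. The key idea: if the exponent is even, square the half-power; if odd, multiply by the base once.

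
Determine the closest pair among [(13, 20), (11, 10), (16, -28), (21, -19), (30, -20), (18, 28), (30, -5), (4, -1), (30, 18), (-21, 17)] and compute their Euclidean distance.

Computing all pairwise distances among 10 points:

d((13, 20), (11, 10)) = 10.198
d((13, 20), (16, -28)) = 48.0937
d((13, 20), (21, -19)) = 39.8121
d((13, 20), (30, -20)) = 43.4626
d((13, 20), (18, 28)) = 9.434
d((13, 20), (30, -5)) = 30.2324
d((13, 20), (4, -1)) = 22.8473
d((13, 20), (30, 18)) = 17.1172
d((13, 20), (-21, 17)) = 34.1321
d((11, 10), (16, -28)) = 38.3275
d((11, 10), (21, -19)) = 30.6757
d((11, 10), (30, -20)) = 35.5106
d((11, 10), (18, 28)) = 19.3132
d((11, 10), (30, -5)) = 24.2074
d((11, 10), (4, -1)) = 13.0384
d((11, 10), (30, 18)) = 20.6155
d((11, 10), (-21, 17)) = 32.7567
d((16, -28), (21, -19)) = 10.2956
d((16, -28), (30, -20)) = 16.1245
d((16, -28), (18, 28)) = 56.0357
d((16, -28), (30, -5)) = 26.9258
d((16, -28), (4, -1)) = 29.5466
d((16, -28), (30, 18)) = 48.0833
d((16, -28), (-21, 17)) = 58.258
d((21, -19), (30, -20)) = 9.0554 <-- minimum
d((21, -19), (18, 28)) = 47.0956
d((21, -19), (30, -5)) = 16.6433
d((21, -19), (4, -1)) = 24.7588
d((21, -19), (30, 18)) = 38.0789
d((21, -19), (-21, 17)) = 55.3173
d((30, -20), (18, 28)) = 49.4773
d((30, -20), (30, -5)) = 15.0
d((30, -20), (4, -1)) = 32.2025
d((30, -20), (30, 18)) = 38.0
d((30, -20), (-21, 17)) = 63.0079
d((18, 28), (30, -5)) = 35.1141
d((18, 28), (4, -1)) = 32.2025
d((18, 28), (30, 18)) = 15.6205
d((18, 28), (-21, 17)) = 40.5216
d((30, -5), (4, -1)) = 26.3059
d((30, -5), (30, 18)) = 23.0
d((30, -5), (-21, 17)) = 55.5428
d((4, -1), (30, 18)) = 32.2025
d((4, -1), (-21, 17)) = 30.8058
d((30, 18), (-21, 17)) = 51.0098

Closest pair: (21, -19) and (30, -20) with distance 9.0554

The closest pair is (21, -19) and (30, -20) with Euclidean distance 9.0554. For 10 points, brute-force pairwise comparison is shown above. For large n, the divide-and-conquer algorithm (sort by x, recurse on halves, check the dividing strip) achieves O(n log n).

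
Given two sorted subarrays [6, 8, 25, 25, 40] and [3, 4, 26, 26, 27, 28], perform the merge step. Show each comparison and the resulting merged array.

Merging process:

Compare 6 vs 3: take 3 from right. Merged: [3]
Compare 6 vs 4: take 4 from right. Merged: [3, 4]
Compare 6 vs 26: take 6 from left. Merged: [3, 4, 6]
Compare 8 vs 26: take 8 from left. Merged: [3, 4, 6, 8]
Compare 25 vs 26: take 25 from left. Merged: [3, 4, 6, 8, 25]
Compare 25 vs 26: take 25 from left. Merged: [3, 4, 6, 8, 25, 25]
Compare 40 vs 26: take 26 from right. Merged: [3, 4, 6, 8, 25, 25, 26]
Compare 40 vs 26: take 26 from right. Merged: [3, 4, 6, 8, 25, 25, 26, 26]
Compare 40 vs 27: take 27 from right. Merged: [3, 4, 6, 8, 25, 25, 26, 26, 27]
Compare 40 vs 28: take 28 from right. Merged: [3, 4, 6, 8, 25, 25, 26, 26, 27, 28]
Append remaining from left: [40]. Merged: [3, 4, 6, 8, 25, 25, 26, 26, 27, 28, 40]

Final merged array: [3, 4, 6, 8, 25, 25, 26, 26, 27, 28, 40]
Total comparisons: 10

The merged array is [3, 4, 6, 8, 25, 25, 26, 26, 27, 28, 40], requiring 10 comparisons. The merge step runs in O(n) time where n is the total number of elements.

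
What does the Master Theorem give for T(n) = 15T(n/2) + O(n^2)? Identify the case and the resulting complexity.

Master Theorem for T(n) = 15T(n/2) + O(n^2):

a = 15, b = 2, c = 2
log_b(a) = log_2(15) = 3.9069

Case 1: c = 2 < log_2(15) = 3.9069
T(n) = O(n^(log_2 15))

For T(n) = 15T(n/2) + O(n^2): log_2(15) = 3.9069. This is Case 1 of the Master Theorem (c < log_b(a), work dominated by leaves), giving O(n^(log_2 15)).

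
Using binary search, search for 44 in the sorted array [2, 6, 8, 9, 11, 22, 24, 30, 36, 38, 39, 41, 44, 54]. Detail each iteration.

Binary search for 44 in [2, 6, 8, 9, 11, 22, 24, 30, 36, 38, 39, 41, 44, 54]:

lo=0, hi=13, mid=6, arr[mid]=24 -> 24 < 44, search right half
lo=7, hi=13, mid=10, arr[mid]=39 -> 39 < 44, search right half
lo=11, hi=13, mid=12, arr[mid]=44 -> Found target at index 12!

Binary search finds 44 at index 12 after 3 comparisons. The search repeatedly halves the search space by comparing with the middle element.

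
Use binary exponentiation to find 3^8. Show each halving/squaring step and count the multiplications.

Computing 3^8 by squaring (build up from 3^1; each line after the first costs one multiplication):

3^1 = 3
3^2 = (3^1)^2 = 3^2 = 9
3^4 = (3^2)^2 = 9^2 = 81
3^8 = (3^4)^2 = 81^2 = 6561

Result: 6561
Multiplications needed: 3 (3 lines after 3^1)

3^8 = 6561. Using exponentiation by squaring, this requires 3 multiplications. The key idea: if the exponent is even, square the half-power; if odd, multiply by the base once.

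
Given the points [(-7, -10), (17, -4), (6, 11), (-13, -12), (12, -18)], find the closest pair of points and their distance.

Computing all pairwise distances among 5 points:

d((-7, -10), (17, -4)) = 24.7386
d((-7, -10), (6, 11)) = 24.6982
d((-7, -10), (-13, -12)) = 6.3246 <-- minimum
d((-7, -10), (12, -18)) = 20.6155
d((17, -4), (6, 11)) = 18.6011
d((17, -4), (-13, -12)) = 31.0483
d((17, -4), (12, -18)) = 14.8661
d((6, 11), (-13, -12)) = 29.8329
d((6, 11), (12, -18)) = 29.6142
d((-13, -12), (12, -18)) = 25.7099

Closest pair: (-7, -10) and (-13, -12) with distance 6.3246

The closest pair is (-7, -10) and (-13, -12) with Euclidean distance 6.3246. For 5 points, brute-force pairwise comparison is shown above. For large n, the divide-and-conquer algorithm (sort by x, recurse on halves, check the dividing strip) achieves O(n log n).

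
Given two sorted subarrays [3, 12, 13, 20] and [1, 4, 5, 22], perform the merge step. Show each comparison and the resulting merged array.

Merging process:

Compare 3 vs 1: take 1 from right. Merged: [1]
Compare 3 vs 4: take 3 from left. Merged: [1, 3]
Compare 12 vs 4: take 4 from right. Merged: [1, 3, 4]
Compare 12 vs 5: take 5 from right. Merged: [1, 3, 4, 5]
Compare 12 vs 22: take 12 from left. Merged: [1, 3, 4, 5, 12]
Compare 13 vs 22: take 13 from left. Merged: [1, 3, 4, 5, 12, 13]
Compare 20 vs 22: take 20 from left. Merged: [1, 3, 4, 5, 12, 13, 20]
Append remaining from right: [22]. Merged: [1, 3, 4, 5, 12, 13, 20, 22]

Final merged array: [1, 3, 4, 5, 12, 13, 20, 22]
Total comparisons: 7

The merged array is [1, 3, 4, 5, 12, 13, 20, 22], requiring 7 comparisons. The merge step runs in O(n) time where n is the total number of elements.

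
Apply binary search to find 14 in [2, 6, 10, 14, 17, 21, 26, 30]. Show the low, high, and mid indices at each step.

Binary search for 14 in [2, 6, 10, 14, 17, 21, 26, 30]:

lo=0, hi=7, mid=3, arr[mid]=14 -> Found target at index 3!

Binary search finds 14 at index 3 after 1 comparisons. The search repeatedly halves the search space by comparing with the middle element.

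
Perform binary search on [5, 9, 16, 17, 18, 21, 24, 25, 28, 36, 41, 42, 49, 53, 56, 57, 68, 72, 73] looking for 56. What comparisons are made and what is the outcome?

Binary search for 56 in [5, 9, 16, 17, 18, 21, 24, 25, 28, 36, 41, 42, 49, 53, 56, 57, 68, 72, 73]:

lo=0, hi=18, mid=9, arr[mid]=36 -> 36 < 56, search right half
lo=10, hi=18, mid=14, arr[mid]=56 -> Found target at index 14!

Binary search finds 56 at index 14 after 2 comparisons. The search repeatedly halves the search space by comparing with the middle element.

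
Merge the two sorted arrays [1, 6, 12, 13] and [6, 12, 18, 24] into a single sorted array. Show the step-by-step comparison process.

Merging process:

Compare 1 vs 6: take 1 from left. Merged: [1]
Compare 6 vs 6: take 6 from left. Merged: [1, 6]
Compare 12 vs 6: take 6 from right. Merged: [1, 6, 6]
Compare 12 vs 12: take 12 from left. Merged: [1, 6, 6, 12]
Compare 13 vs 12: take 12 from right. Merged: [1, 6, 6, 12, 12]
Compare 13 vs 18: take 13 from left. Merged: [1, 6, 6, 12, 12, 13]
Append remaining from right: [18, 24]. Merged: [1, 6, 6, 12, 12, 13, 18, 24]

Final merged array: [1, 6, 6, 12, 12, 13, 18, 24]
Total comparisons: 6

The merged array is [1, 6, 6, 12, 12, 13, 18, 24], requiring 6 comparisons. The merge step runs in O(n) time where n is the total number of elements.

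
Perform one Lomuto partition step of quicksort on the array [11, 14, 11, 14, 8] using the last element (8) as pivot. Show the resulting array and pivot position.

Lomuto partition with pivot = 8:

Initial array: [11, 14, 11, 14, 8]

arr[0]=11 > 8: no swap
arr[1]=14 > 8: no swap
arr[2]=11 > 8: no swap
arr[3]=14 > 8: no swap

Place pivot at position 0: [8, 14, 11, 14, 11]
Pivot position: 0

After partitioning with pivot 8, the array becomes [8, 14, 11, 14, 11]. The pivot is placed at index 0. All elements to the left of the pivot are <= 8, and all elements to the right are > 8.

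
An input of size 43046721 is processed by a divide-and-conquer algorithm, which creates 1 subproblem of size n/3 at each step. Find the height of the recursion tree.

For divide and conquer with division factor 3:

Problem sizes at each level:
Level 0: 43046721
Level 1: 14348907
Level 2: 4782969
Level 3: 1594323
Level 4: 531441
Level 5: 177147
Level 6: 59049
Level 7: 19683
Level 8: 6561
Level 9: 2187
Level 10: 729
Level 11: 243
Level 12: 81
Level 13: 27
Level 14: 9
Level 15: 3
Level 16: 1

The root is level 0 and the size-1 base case is level 16 (the tree spans levels 0 through 16, i.e. 17 levels counting the root), so the depth is the number of divisions: log_3(43046721) = 16

The recursion tree depth is log_3(43046721) = 16. At each level, the problem size is divided by 3, so it takes 16 divisions to reduce to a base case of size 1. The algorithm makes 1 recursive call at each level.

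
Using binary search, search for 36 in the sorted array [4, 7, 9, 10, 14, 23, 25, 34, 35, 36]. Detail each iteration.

Binary search for 36 in [4, 7, 9, 10, 14, 23, 25, 34, 35, 36]:

lo=0, hi=9, mid=4, arr[mid]=14 -> 14 < 36, search right half
lo=5, hi=9, mid=7, arr[mid]=34 -> 34 < 36, search right half
lo=8, hi=9, mid=8, arr[mid]=35 -> 35 < 36, search right half
lo=9, hi=9, mid=9, arr[mid]=36 -> Found target at index 9!

Binary search finds 36 at index 9 after 4 comparisons. The search repeatedly halves the search space by comparing with the middle element.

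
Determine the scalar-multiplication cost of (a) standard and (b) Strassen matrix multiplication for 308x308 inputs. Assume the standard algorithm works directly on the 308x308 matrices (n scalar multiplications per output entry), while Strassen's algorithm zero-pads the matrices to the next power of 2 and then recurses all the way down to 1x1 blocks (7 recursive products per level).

Matrix multiplication for 308x308 matrices:

Strassen's algorithm requires power-of-2 dimensions. Pad 308x308 to 512x512 (next power of 2).

Standard algorithm: 308^3 = 29218112 multiplications
Strassen's algorithm: 7^(log2(512)) = 7^9 = 40353607 multiplications
Difference: 29218112 - 40353607 = -11135495 (Strassen uses MORE here due to padding overhead — for small or just-over-power-of-2 n, padding can outweigh the per-level savings)

Standard: 29218112 multiplications (308^3). Strassen: 40353607 multiplications (7^9, after padding to 512x512). Strassen reduces 8 recursive multiplications to 7 at each level.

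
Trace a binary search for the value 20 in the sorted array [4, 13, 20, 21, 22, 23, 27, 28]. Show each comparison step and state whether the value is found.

Binary search for 20 in [4, 13, 20, 21, 22, 23, 27, 28]:

lo=0, hi=7, mid=3, arr[mid]=21 -> 21 > 20, search left half
lo=0, hi=2, mid=1, arr[mid]=13 -> 13 < 20, search right half
lo=2, hi=2, mid=2, arr[mid]=20 -> Found target at index 2!

Binary search finds 20 at index 2 after 3 comparisons. The search repeatedly halves the search space by comparing with the middle element.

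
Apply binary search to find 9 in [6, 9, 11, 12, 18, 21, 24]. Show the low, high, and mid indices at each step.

Binary search for 9 in [6, 9, 11, 12, 18, 21, 24]:

lo=0, hi=6, mid=3, arr[mid]=12 -> 12 > 9, search left half
lo=0, hi=2, mid=1, arr[mid]=9 -> Found target at index 1!

Binary search finds 9 at index 1 after 2 comparisons. The search repeatedly halves the search space by comparing with the middle element.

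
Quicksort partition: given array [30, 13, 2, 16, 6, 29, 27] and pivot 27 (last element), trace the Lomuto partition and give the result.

Lomuto partition with pivot = 27:

Initial array: [30, 13, 2, 16, 6, 29, 27]

arr[0]=30 > 27: no swap
arr[1]=13 <= 27: swap with position 0, array becomes [13, 30, 2, 16, 6, 29, 27]
arr[2]=2 <= 27: swap with position 1, array becomes [13, 2, 30, 16, 6, 29, 27]
arr[3]=16 <= 27: swap with position 2, array becomes [13, 2, 16, 30, 6, 29, 27]
arr[4]=6 <= 27: swap with position 3, array becomes [13, 2, 16, 6, 30, 29, 27]
arr[5]=29 > 27: no swap

Place pivot at position 4: [13, 2, 16, 6, 27, 29, 30]
Pivot position: 4

After partitioning with pivot 27, the array becomes [13, 2, 16, 6, 27, 29, 30]. The pivot is placed at index 4. All elements to the left of the pivot are <= 27, and all elements to the right are > 27.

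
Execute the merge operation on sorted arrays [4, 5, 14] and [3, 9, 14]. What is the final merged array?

Merging process:

Compare 4 vs 3: take 3 from right. Merged: [3]
Compare 4 vs 9: take 4 from left. Merged: [3, 4]
Compare 5 vs 9: take 5 from left. Merged: [3, 4, 5]
Compare 14 vs 9: take 9 from right. Merged: [3, 4, 5, 9]
Compare 14 vs 14: take 14 from left. Merged: [3, 4, 5, 9, 14]
Append remaining from right: [14]. Merged: [3, 4, 5, 9, 14, 14]

Final merged array: [3, 4, 5, 9, 14, 14]
Total comparisons: 5

The merged array is [3, 4, 5, 9, 14, 14], requiring 5 comparisons. The merge step runs in O(n) time where n is the total number of elements.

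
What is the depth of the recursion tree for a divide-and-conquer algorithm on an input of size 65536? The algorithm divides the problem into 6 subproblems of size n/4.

For divide and conquer with division factor 4:

Problem sizes at each level:
Level 0: 65536
Level 1: 16384
Level 2: 4096
Level 3: 1024
Level 4: 256
Level 5: 64
Level 6: 16
Level 7: 4
Level 8: 1

The root is level 0 and the size-1 base case is level 8 (the tree spans levels 0 through 8, i.e. 9 levels counting the root), so the depth is the number of divisions: log_4(65536) = 8

The recursion tree depth is log_4(65536) = 8. At each level, the problem size is divided by 4, so it takes 8 divisions to reduce to a base case of size 1. The algorithm makes 6 recursive calls at each level.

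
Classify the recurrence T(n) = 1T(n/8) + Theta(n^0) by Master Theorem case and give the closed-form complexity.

Master Theorem for T(n) = 1T(n/8) + O(n^0):

a = 1, b = 8, c = 0
log_b(a) = log_8(1) = 0.0000

Case 2: c = 0 = log_8(1) = 0.0000
T(n) = O(n^0 log n) = O(log n)

For T(n) = 1T(n/8) + O(n^0): log_8(1) = 0.0000. This is Case 2 of the Master Theorem (c = log_b(a), equal work at all levels), giving O(log n).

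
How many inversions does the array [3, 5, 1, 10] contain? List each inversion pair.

Finding inversions in [3, 5, 1, 10]:

(0, 2): arr[0]=3 > arr[2]=1
(1, 2): arr[1]=5 > arr[2]=1

Total inversions: 2

The array has 2 inversion(s): (0,2), (1,2). Each pair (i,j) satisfies i < j and arr[i] > arr[j].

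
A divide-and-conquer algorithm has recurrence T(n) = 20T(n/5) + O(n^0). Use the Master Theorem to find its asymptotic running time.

Master Theorem for T(n) = 20T(n/5) + O(n^0):

a = 20, b = 5, c = 0
log_b(a) = log_5(20) = 1.8614

Case 1: c = 0 < log_5(20) = 1.8614
T(n) = O(n^(log_5 20))

For T(n) = 20T(n/5) + O(n^0): log_5(20) = 1.8614. This is Case 1 of the Master Theorem (c < log_b(a), work dominated by leaves), giving O(n^(log_5 20)).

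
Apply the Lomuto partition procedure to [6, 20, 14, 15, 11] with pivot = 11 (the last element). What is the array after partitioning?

Lomuto partition with pivot = 11:

Initial array: [6, 20, 14, 15, 11]

arr[0]=6 <= 11: swap with position 0, array becomes [6, 20, 14, 15, 11]
arr[1]=20 > 11: no swap
arr[2]=14 > 11: no swap
arr[3]=15 > 11: no swap

Place pivot at position 1: [6, 11, 14, 15, 20]
Pivot position: 1

After partitioning with pivot 11, the array becomes [6, 11, 14, 15, 20]. The pivot is placed at index 1. All elements to the left of the pivot are <= 11, and all elements to the right are > 11.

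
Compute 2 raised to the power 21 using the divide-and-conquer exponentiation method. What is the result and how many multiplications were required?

Computing 2^21 by squaring (build up from 2^1; each line after the first costs one multiplication):

2^1 = 2
2^2 = (2^1)^2 = 2^2 = 4
2^4 = (2^2)^2 = 4^2 = 16
2^5 = 2 * 2^4 = 2 * 16 = 32
2^10 = (2^5)^2 = 32^2 = 1024
2^20 = (2^10)^2 = 1024^2 = 1048576
2^21 = 2 * 2^20 = 2 * 1048576 = 2097152

Result: 2097152
Multiplications needed: 6 (6 lines after 2^1)

2^21 = 2097152. Using exponentiation by squaring, this requires 6 multiplications. The key idea: if the exponent is even, square the half-power; if odd, multiply by the base once.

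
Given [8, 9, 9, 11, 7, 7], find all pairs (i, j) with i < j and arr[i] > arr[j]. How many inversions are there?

Finding inversions in [8, 9, 9, 11, 7, 7]:

(0, 4): arr[0]=8 > arr[4]=7
(0, 5): arr[0]=8 > arr[5]=7
(1, 4): arr[1]=9 > arr[4]=7
(1, 5): arr[1]=9 > arr[5]=7
(2, 4): arr[2]=9 > arr[4]=7
(2, 5): arr[2]=9 > arr[5]=7
(3, 4): arr[3]=11 > arr[4]=7
(3, 5): arr[3]=11 > arr[5]=7

Total inversions: 8

The array has 8 inversion(s): (0,4), (0,5), (1,4), (1,5), (2,4), (2,5), (3,4), (3,5). Each pair (i,j) satisfies i < j and arr[i] > arr[j].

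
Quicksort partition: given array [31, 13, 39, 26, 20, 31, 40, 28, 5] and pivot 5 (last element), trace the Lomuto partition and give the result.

Lomuto partition with pivot = 5:

Initial array: [31, 13, 39, 26, 20, 31, 40, 28, 5]

arr[0]=31 > 5: no swap
arr[1]=13 > 5: no swap
arr[2]=39 > 5: no swap
arr[3]=26 > 5: no swap
arr[4]=20 > 5: no swap
arr[5]=31 > 5: no swap
arr[6]=40 > 5: no swap
arr[7]=28 > 5: no swap

Place pivot at position 0: [5, 13, 39, 26, 20, 31, 40, 28, 31]
Pivot position: 0

After partitioning with pivot 5, the array becomes [5, 13, 39, 26, 20, 31, 40, 28, 31]. The pivot is placed at index 0. All elements to the left of the pivot are <= 5, and all elements to the right are > 5.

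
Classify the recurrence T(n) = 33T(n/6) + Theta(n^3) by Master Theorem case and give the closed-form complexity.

Master Theorem for T(n) = 33T(n/6) + O(n^3):

a = 33, b = 6, c = 3
log_b(a) = log_6(33) = 1.9514

Case 3: c = 3 > log_6(33) = 1.9514
T(n) = O(n^3) = O(n^3)

For T(n) = 33T(n/6) + O(n^3): log_6(33) = 1.9514. This is Case 3 of the Master Theorem (c > log_b(a), work dominated by root), giving O(n^3).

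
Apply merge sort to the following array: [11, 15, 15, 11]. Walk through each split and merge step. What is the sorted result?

Merge sort trace:

Split: [11, 15, 15, 11] -> [11, 15] and [15, 11]
  Split: [11, 15] -> [11] and [15]
  Merge: [11] + [15] -> [11, 15]
  Split: [15, 11] -> [15] and [11]
  Merge: [15] + [11] -> [11, 15]
Merge: [11, 15] + [11, 15] -> [11, 11, 15, 15]

Final sorted array: [11, 11, 15, 15]

The merge sort proceeds by recursively splitting the array and merging sorted halves.
After all merges, the sorted array is [11, 11, 15, 15].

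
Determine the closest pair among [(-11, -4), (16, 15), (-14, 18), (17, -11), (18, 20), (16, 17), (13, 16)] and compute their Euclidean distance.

Computing all pairwise distances among 7 points:

d((-11, -4), (16, 15)) = 33.0151
d((-11, -4), (-14, 18)) = 22.2036
d((-11, -4), (17, -11)) = 28.8617
d((-11, -4), (18, 20)) = 37.6431
d((-11, -4), (16, 17)) = 34.2053
d((-11, -4), (13, 16)) = 31.241
d((16, 15), (-14, 18)) = 30.1496
d((16, 15), (17, -11)) = 26.0192
d((16, 15), (18, 20)) = 5.3852
d((16, 15), (16, 17)) = 2.0 <-- minimum
d((16, 15), (13, 16)) = 3.1623
d((-14, 18), (17, -11)) = 42.45
d((-14, 18), (18, 20)) = 32.0624
d((-14, 18), (16, 17)) = 30.0167
d((-14, 18), (13, 16)) = 27.074
d((17, -11), (18, 20)) = 31.0161
d((17, -11), (16, 17)) = 28.0179
d((17, -11), (13, 16)) = 27.2947
d((18, 20), (16, 17)) = 3.6056
d((18, 20), (13, 16)) = 6.4031
d((16, 17), (13, 16)) = 3.1623

Closest pair: (16, 15) and (16, 17) with distance 2.0

The closest pair is (16, 15) and (16, 17) with Euclidean distance 2.0. For 7 points, brute-force pairwise comparison is shown above. For large n, the divide-and-conquer algorithm (sort by x, recurse on halves, check the dividing strip) achieves O(n log n).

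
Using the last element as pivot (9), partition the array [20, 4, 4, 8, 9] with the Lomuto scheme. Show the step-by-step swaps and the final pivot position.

Lomuto partition with pivot = 9:

Initial array: [20, 4, 4, 8, 9]

arr[0]=20 > 9: no swap
arr[1]=4 <= 9: swap with position 0, array becomes [4, 20, 4, 8, 9]
arr[2]=4 <= 9: swap with position 1, array becomes [4, 4, 20, 8, 9]
arr[3]=8 <= 9: swap with position 2, array becomes [4, 4, 8, 20, 9]

Place pivot at position 3: [4, 4, 8, 9, 20]
Pivot position: 3

After partitioning with pivot 9, the array becomes [4, 4, 8, 9, 20]. The pivot is placed at index 3. All elements to the left of the pivot are <= 9, and all elements to the right are > 9.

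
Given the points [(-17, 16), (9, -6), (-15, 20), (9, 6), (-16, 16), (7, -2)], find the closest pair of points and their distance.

Computing all pairwise distances among 6 points:

d((-17, 16), (9, -6)) = 34.0588
d((-17, 16), (-15, 20)) = 4.4721
d((-17, 16), (9, 6)) = 27.8568
d((-17, 16), (-16, 16)) = 1.0 <-- minimum
d((-17, 16), (7, -2)) = 30.0
d((9, -6), (-15, 20)) = 35.3836
d((9, -6), (9, 6)) = 12.0
d((9, -6), (-16, 16)) = 33.3017
d((9, -6), (7, -2)) = 4.4721
d((-15, 20), (9, 6)) = 27.7849
d((-15, 20), (-16, 16)) = 4.1231
d((-15, 20), (7, -2)) = 31.1127
d((9, 6), (-16, 16)) = 26.9258
d((9, 6), (7, -2)) = 8.2462
d((-16, 16), (7, -2)) = 29.2062

Closest pair: (-17, 16) and (-16, 16) with distance 1.0

The closest pair is (-17, 16) and (-16, 16) with Euclidean distance 1.0. For 6 points, brute-force pairwise comparison is shown above. For large n, the divide-and-conquer algorithm (sort by x, recurse on halves, check the dividing strip) achieves O(n log n).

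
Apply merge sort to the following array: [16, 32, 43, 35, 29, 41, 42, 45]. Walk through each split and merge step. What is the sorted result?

Merge sort trace:

Split: [16, 32, 43, 35, 29, 41, 42, 45] -> [16, 32, 43, 35] and [29, 41, 42, 45]
  Split: [16, 32, 43, 35] -> [16, 32] and [43, 35]
    Split: [16, 32] -> [16] and [32]
    Merge: [16] + [32] -> [16, 32]
    Split: [43, 35] -> [43] and [35]
    Merge: [43] + [35] -> [35, 43]
  Merge: [16, 32] + [35, 43] -> [16, 32, 35, 43]
  Split: [29, 41, 42, 45] -> [29, 41] and [42, 45]
    Split: [29, 41] -> [29] and [41]
    Merge: [29] + [41] -> [29, 41]
    Split: [42, 45] -> [42] and [45]
    Merge: [42] + [45] -> [42, 45]
  Merge: [29, 41] + [42, 45] -> [29, 41, 42, 45]
Merge: [16, 32, 35, 43] + [29, 41, 42, 45] -> [16, 29, 32, 35, 41, 42, 43, 45]

Final sorted array: [16, 29, 32, 35, 41, 42, 43, 45]

The merge sort proceeds by recursively splitting the array and merging sorted halves.
After all merges, the sorted array is [16, 29, 32, 35, 41, 42, 43, 45].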